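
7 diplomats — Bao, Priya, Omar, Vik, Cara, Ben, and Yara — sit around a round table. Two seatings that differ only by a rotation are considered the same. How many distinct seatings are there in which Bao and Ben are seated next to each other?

Treat {Bao, Ben} as one unit (2 internal orders) and seat the resulting 6 units around the table: (5)! circular arrangements.
So 2 × (5)! = 2 × 120 = 240.

240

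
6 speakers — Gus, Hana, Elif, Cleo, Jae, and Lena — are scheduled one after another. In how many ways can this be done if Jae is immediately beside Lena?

240

Treat {Jae, Lena} as a single unit. There are 5 units to order, and the pair itself can be ordered 2 ways.
That gives 2 × 5! = 2 × 120 = 240.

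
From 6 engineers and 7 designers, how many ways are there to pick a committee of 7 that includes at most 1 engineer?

Split by how many engineers are chosen (0 through 1).
Sum: C(6,0)·C(7,7) + C(6,1)·C(7,6) = 1 + 42 = 43.

43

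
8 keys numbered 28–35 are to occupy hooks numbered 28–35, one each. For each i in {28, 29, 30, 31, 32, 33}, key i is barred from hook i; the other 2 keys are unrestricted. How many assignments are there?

18806

Let Aᵢ (for 28 ≤ i ≤ 33) be the placements that put key i in its forbidden hook. Any j of these fix j positions, leaving (8−j)! ways to fill the rest, and there are C(6,j) ways to pick which j.
By inclusion–exclusion, the number of valid placements is Σ_{j=0}^{6} (−1)^j C(6,j)·(8−j)!.
Computing: 40320 − 30240 + 10800 − 2400 + 360 − 36 + 2 = 18806.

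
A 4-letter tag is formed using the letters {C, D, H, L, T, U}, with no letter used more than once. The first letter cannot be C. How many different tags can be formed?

300

The first letter has 6−1 = 5 choices (anything except C).
The remaining 3 letters are filled from the other 5 symbols without repetition: 5 × 4 × 3 = 60.
Total: 5 × 60 = 300.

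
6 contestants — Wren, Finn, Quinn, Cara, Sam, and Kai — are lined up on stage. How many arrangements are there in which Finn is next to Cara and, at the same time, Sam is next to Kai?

Treat {Finn,Cara} as one block (2 orders) and {Sam,Kai} as another (2 orders).
That leaves 4 units to arrange: 2 × 2 × 4! = 4 × 24 = 96.

96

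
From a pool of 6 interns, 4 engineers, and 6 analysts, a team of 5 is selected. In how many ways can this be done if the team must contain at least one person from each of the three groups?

3084

With no constraint there are C(16,5) = 4368 possible selections.
Selections missing a whole group: no interns → C(10,5) = 252; no engineers → C(12,5) = 792; no analysts → C(10,5) = 252.
Add back selections omitting two groups (i.e. drawn from a single group): C(6,5) + C(4,5) + C(6,5) = 12.
By inclusion–exclusion: 4368 − 1296 + 12 = 3084.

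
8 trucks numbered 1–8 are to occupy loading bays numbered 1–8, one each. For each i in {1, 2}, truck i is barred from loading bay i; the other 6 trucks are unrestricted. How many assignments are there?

30960

Let Aᵢ (for i ∈ {1, 2}) be the placements that put truck i in its forbidden loading bay. Any j of these fix j positions, leaving (8−j)! ways to fill the rest, and there are C(2,j) ways to pick which j.
By inclusion–exclusion, the number of valid placements is Σ_{j=0}^{2} (−1)^j C(2,j)·(8−j)!.
Computing: 40320 − 10080 + 720 = 30960.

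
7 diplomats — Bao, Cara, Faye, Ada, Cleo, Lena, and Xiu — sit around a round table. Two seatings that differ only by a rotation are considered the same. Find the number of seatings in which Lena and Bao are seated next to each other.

240

Treat {Lena, Bao} as one unit (2 internal orders) and seat the resulting 6 units around the table: (5)! circular arrangements.
So 2 × (5)! = 2 × 120 = 240.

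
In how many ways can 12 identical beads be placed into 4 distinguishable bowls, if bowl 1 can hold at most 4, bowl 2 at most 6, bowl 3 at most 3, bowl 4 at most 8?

119

By stars and bars, unrestricted non-negative solutions to x_1+…+x_4 = 12 number C(12+3,3) = 455.
Subtract solutions that violate a single cap (substitute x_i' = x_i − (cap_i+1)): x_1 ≥ 5 gives C(10,3) = 120; x_2 ≥ 7 gives C(8,3) = 56; x_3 ≥ 4 gives C(11,3) = 165; x_4 ≥ 9 gives C(6,3) = 20. Together 361.
Add back pairs where two caps are both exceeded: 1 + 20 + 0 + 4 + 0 + 0 = 25.
By inclusion–exclusion the count is 455 − 361 + 25 = 119.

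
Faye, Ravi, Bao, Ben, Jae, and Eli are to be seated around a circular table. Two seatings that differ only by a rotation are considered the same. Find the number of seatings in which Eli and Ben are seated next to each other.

Glue Eli and Ben into a block (2 internal orders). Seating 5 units around a circle gives (4)! arrangements.
So 2 × (4)! = 2 × 24 = 48.

48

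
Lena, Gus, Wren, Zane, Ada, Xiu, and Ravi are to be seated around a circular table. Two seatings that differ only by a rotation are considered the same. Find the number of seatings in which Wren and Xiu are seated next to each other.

Glue Wren and Xiu into a block (2 internal orders). Seating 6 units around a circle gives (5)! arrangements.
So 2 × (5)! = 2 × 120 = 240.

240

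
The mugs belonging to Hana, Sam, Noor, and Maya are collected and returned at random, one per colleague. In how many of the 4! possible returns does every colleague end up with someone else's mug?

9

Let Aᵢ be the assignments in which colleague i gets their own mug. We want the size of the complement of A₁∪…∪A_4.
By inclusion–exclusion this is Σ_{j=0}^{4} (−1)^j C(4,j)·(4−j)!.
Computing: 24 − 24 + 12 − 4 + 1 = 9.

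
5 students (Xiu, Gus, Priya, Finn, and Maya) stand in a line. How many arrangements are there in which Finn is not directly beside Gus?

Of the 5! = 120 arrangements, those with Finn and Gus adjacent number 2 × 4! = 48 (treat the pair as a block with 2 internal orders).
Complementary counting: 120 − 48 = 72.

72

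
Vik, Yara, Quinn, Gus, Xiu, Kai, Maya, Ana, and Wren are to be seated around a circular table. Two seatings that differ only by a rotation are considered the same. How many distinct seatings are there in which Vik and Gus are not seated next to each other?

Without the restriction there are (8)! = 40320 seatings.
Seatings with Vik beside Gus: treat them as a block with 2 internal orders, giving 2 × (7)! = 10080.
Subtracting, 40320 − 10080 = 30240.

30240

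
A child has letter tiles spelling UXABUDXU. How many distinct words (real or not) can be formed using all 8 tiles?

3360

The 8 letters of UXABUDXU have repeats: U appearing 3 times and X appearing twice.
The number of distinct arrangements is 8!/(3!·2!) = 40320/12 = 3360.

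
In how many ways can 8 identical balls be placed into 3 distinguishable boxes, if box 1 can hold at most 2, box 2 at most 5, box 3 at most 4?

9

Ignoring the caps, the number of non-negative solutions to x_1+…+x_3 = 8 is C(10,2) = 45.
Subtract solutions that violate a single cap (substitute x_i' = x_i − (cap_i+1)): x_1 ≥ 3 gives C(7,2) = 21; x_2 ≥ 6 gives C(4,2) = 6; x_3 ≥ 5 gives C(5,2) = 10. Together 37.
Add back pairs where two caps are both exceeded: 0 + 1 + 0 = 1.
By inclusion–exclusion the count is 45 − 37 + 1 = 9.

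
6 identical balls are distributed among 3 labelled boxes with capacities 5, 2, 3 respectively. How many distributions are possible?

Without the upper bounds there are C(8,2) = 28 ways to split 6 among 3 boxes.
Subtract solutions that violate a single cap (substitute x_i' = x_i − (cap_i+1)): x_1 ≥ 6 gives C(2,2) = 1; x_2 ≥ 3 gives C(5,2) = 10; x_3 ≥ 4 gives C(4,2) = 6. Together 17.
No two caps can be exceeded simultaneously, so the pair terms are all 0.
By inclusion–exclusion the count is 28 − 17 + 0 = 11.

11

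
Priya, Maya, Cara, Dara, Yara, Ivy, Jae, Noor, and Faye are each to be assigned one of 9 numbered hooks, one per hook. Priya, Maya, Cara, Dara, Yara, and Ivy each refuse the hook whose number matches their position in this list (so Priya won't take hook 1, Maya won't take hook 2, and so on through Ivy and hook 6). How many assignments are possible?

Let Aᵢ (for 1 ≤ i ≤ 6) be the placements that put person i in their forbidden hook. Any j of these fix j positions, leaving (9−j)! ways to fill the rest, and there are C(6,j) ways to pick which j.
By inclusion–exclusion, the number of valid placements is Σ_{j=0}^{6} (−1)^j C(6,j)·(9−j)!.
Computing: 362880 − 241920 + 75600 − 14400 + 1800 − 144 + 6 = 183822.

183822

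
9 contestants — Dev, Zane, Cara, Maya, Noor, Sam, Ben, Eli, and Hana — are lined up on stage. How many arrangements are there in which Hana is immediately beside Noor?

Place the 7 others and the Hana-Noor pair as 8 objects in a line; the pair has 2 internal arrangements.
So the count is 2·(8)! = 80640.

80640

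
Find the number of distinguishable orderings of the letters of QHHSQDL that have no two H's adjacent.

Total arrangements of QHHSQDL: 7!/(2!·2!) = 1260.
Arrangements with the H's together: treat HH as one letter, giving (6)!/(2!) = 360.
Hence 1260 − 360 = 900.

900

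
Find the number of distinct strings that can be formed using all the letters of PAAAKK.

The 6 letters of PAAAKK have repeats: A appearing 3 times and K appearing twice.
The number of distinct arrangements is 6!/(3!·2!) = 720/12 = 60.

60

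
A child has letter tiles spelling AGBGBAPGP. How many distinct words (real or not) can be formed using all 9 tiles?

AGBGBAPGP has 9 letters with A appearing twice, B appearing twice, G appearing 3 times, and P appearing twice.
The number of distinct arrangements is 9!/(3!·2!·2!·2!) = 362880/48 = 7560.

7560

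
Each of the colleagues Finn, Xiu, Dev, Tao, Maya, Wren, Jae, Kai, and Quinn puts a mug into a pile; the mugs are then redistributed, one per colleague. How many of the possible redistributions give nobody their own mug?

Count assignments avoiding every fixed point. For any j of the 9 colleagues fixed to their own mug, the other 9−j can be arranged in (9−j)! ways.
By inclusion–exclusion this is Σ_{j=0}^{9} (−1)^j C(9,j)·(9−j)!.
Computing: 362880 − 362880 + 181440 − 60480 + 15120 − 3024 + 504 − 72 + 9 − 1 = 133496.

133496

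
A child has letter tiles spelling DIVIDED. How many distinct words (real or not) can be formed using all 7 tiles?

DIVIDED has 7 letters with D appearing 3 times and I appearing twice.
So there are 7! / (3!·2!) = 420 distinguishable arrangements.

420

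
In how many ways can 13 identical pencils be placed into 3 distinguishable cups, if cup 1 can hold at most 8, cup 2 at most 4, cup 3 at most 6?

20

Without the upper bounds there are C(15,2) = 105 ways to split 13 among 3 cups.
Subtract solutions that violate a single cap (substitute x_i' = x_i − (cap_i+1)): x_1 ≥ 9 gives C(6,2) = 15; x_2 ≥ 5 gives C(10,2) = 45; x_3 ≥ 7 gives C(8,2) = 28. Together 88.
Add back pairs where two caps are both exceeded: 0 + 0 + 3 = 3.
By inclusion–exclusion the count is 105 − 88 + 3 = 20.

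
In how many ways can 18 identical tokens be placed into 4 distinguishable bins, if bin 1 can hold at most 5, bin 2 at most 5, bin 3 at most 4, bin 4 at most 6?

Ignoring the caps, the number of non-negative solutions to x_1+…+x_4 = 18 is C(21,3) = 1330.
Subtract solutions that violate a single cap (substitute x_i' = x_i − (cap_i+1)): x_1 ≥ 6 gives C(15,3) = 455; x_2 ≥ 6 gives C(15,3) = 455; x_3 ≥ 5 gives C(16,3) = 560; x_4 ≥ 7 gives C(14,3) = 364. Together 1834.
Add back pairs where two caps are both exceeded: 84 + 120 + 56 + 120 + 56 + 84 = 520.
Subtract triples: 4 + 0 + 1 + 1 = 6.
By inclusion–exclusion the count is 1330 − 1834 + 520 − 6 = 10.

10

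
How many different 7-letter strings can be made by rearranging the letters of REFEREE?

The 7 letters of REFEREE have repeats: E appearing 4 times and R appearing twice.
So there are 7! / (4!·2!) = 105 distinguishable arrangements.

105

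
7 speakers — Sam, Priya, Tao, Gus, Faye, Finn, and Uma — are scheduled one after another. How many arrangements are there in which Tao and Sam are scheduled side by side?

1440

Place the 5 others and the Tao-Sam pair as 6 objects in a line; the pair has 2 internal arrangements.
That gives 2 × 6! = 2 × 720 = 1440.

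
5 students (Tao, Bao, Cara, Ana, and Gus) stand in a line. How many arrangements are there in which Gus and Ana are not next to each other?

72

There are 5! = 120 arrangements in all. If Gus and Ana are adjacent, merging them into one block gives 2·(4)! = 48 arrangements.
So 120 − 48 = 72 arrangements keep them apart.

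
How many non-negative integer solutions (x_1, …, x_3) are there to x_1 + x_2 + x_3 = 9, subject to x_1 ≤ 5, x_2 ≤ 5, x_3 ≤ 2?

Ignoring the caps, the number of non-negative solutions to x_1+…+x_3 = 9 is C(11,2) = 55.
Subtract solutions that violate a single cap (substitute x_i' = x_i − (cap_i+1)): x_1 ≥ 6 gives C(5,2) = 10; x_2 ≥ 6 gives C(5,2) = 10; x_3 ≥ 3 gives C(8,2) = 28. Together 48.
Add back pairs where two caps are both exceeded: 0 + 1 + 1 = 2.
By inclusion–exclusion the count is 55 − 48 + 2 = 9.

9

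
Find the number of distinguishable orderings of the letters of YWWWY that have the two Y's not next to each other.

6

There are 5!/(3!·2!) = 10 arrangements of YWWWY in total.
Arrangements with the Y's together: treat YY as one letter, giving (4)!/(3!) = 4.
Subtracting, 10 − 4 = 6 arrangements keep the Y's apart.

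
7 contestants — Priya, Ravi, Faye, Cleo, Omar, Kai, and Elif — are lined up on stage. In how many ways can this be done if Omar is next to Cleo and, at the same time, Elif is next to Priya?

Treat {Omar,Cleo} as one block (2 orders) and {Elif,Priya} as another (2 orders).
That leaves 5 units to arrange: 2 × 2 × 5! = 4 × 120 = 480.

480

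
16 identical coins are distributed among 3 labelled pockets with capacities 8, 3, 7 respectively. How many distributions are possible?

6

By stars and bars, unrestricted non-negative solutions to x_1+…+x_3 = 16 number C(16+2,2) = 153.
Subtract solutions that violate a single cap (substitute x_i' = x_i − (cap_i+1)): x_1 ≥ 9 gives C(9,2) = 36; x_2 ≥ 4 gives C(14,2) = 91; x_3 ≥ 8 gives C(10,2) = 45. Together 172.
Add back pairs where two caps are both exceeded: 10 + 0 + 15 = 25.
By inclusion–exclusion the count is 153 − 172 + 25 = 6.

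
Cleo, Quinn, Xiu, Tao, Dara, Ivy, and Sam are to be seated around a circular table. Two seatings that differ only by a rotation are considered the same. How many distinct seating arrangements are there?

720

Seat Cleo anywhere (absorbing the rotational symmetry), then permute the other 6: (6)! = 720.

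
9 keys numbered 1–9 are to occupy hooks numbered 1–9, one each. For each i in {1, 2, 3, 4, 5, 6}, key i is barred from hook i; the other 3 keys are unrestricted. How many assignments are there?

Let Aᵢ (for 1 ≤ i ≤ 6) be the placements that put key i in its forbidden hook. Any j of these fix j positions, leaving (9−j)! ways to fill the rest, and there are C(6,j) ways to pick which j.
By inclusion–exclusion, the number of valid placements is Σ_{j=0}^{6} (−1)^j C(6,j)·(9−j)!.
Computing: 362880 − 241920 + 75600 − 14400 + 1800 − 144 + 6 = 183822.

183822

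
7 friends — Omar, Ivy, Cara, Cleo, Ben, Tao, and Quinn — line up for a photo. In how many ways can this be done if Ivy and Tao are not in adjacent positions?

3600

There are 7! = 5040 arrangements in all. If Ivy and Tao are adjacent, merging them into one block gives 2·(6)! = 1440 arrangements.
So 5040 − 1440 = 3600 arrangements keep them apart.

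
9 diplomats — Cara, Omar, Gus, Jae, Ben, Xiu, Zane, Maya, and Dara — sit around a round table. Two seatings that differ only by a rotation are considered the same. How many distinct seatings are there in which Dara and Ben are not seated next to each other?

30240

Without the restriction there are (8)! = 40320 seatings.
Those with Dara next to Ben: fuse the pair into one unit and seat 8 units around a circle — 2·(7)! = 10080.
Subtracting, 40320 − 10080 = 30240.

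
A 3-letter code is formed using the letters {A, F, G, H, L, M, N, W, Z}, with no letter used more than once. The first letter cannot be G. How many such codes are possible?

The first letter has 9−1 = 8 choices (anything except G).
The remaining 2 letters are filled from the other 8 symbols without repetition: 8 × 7 = 56.
Total: 8 × 56 = 448.

448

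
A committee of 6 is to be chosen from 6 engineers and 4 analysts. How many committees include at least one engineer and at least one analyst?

Total 6-person selections from all 10: C(10,6) = 210.
Selections missing a whole group: no engineers → C(4,6) = 0; no analysts → C(6,6) = 1.
Both groups omitted at once is impossible, so 210 − 1 = 209.

209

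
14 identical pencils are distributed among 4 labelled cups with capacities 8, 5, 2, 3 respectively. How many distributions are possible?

30

Ignoring the caps, the number of non-negative solutions to x_1+…+x_4 = 14 is C(17,3) = 680.
Subtract solutions that violate a single cap (substitute x_i' = x_i − (cap_i+1)): x_1 ≥ 9 gives C(8,3) = 56; x_2 ≥ 6 gives C(11,3) = 165; x_3 ≥ 3 gives C(14,3) = 364; x_4 ≥ 4 gives C(13,3) = 286. Together 871.
Add back pairs where two caps are both exceeded: 0 + 10 + 4 + 56 + 35 + 120 = 225.
Subtract triples: 0 + 0 + 0 + 4 = 4.
By inclusion–exclusion the count is 680 − 871 + 225 − 4 = 30.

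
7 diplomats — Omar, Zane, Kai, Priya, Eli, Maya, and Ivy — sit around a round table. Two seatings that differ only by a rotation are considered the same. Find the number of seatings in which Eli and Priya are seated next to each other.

Treat {Eli, Priya} as one unit (2 internal orders) and seat the resulting 6 units around the table: (5)! circular arrangements.
So 2 × (5)! = 2 × 120 = 240.

240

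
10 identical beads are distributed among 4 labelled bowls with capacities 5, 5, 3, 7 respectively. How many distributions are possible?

124

Ignoring the caps, the number of non-negative solutions to x_1+…+x_4 = 10 is C(13,3) = 286.
Subtract solutions that violate a single cap (substitute x_i' = x_i − (cap_i+1)): x_1 ≥ 6 gives C(7,3) = 35; x_2 ≥ 6 gives C(7,3) = 35; x_3 ≥ 4 gives C(9,3) = 84; x_4 ≥ 8 gives C(5,3) = 10. Together 164.
Add back pairs where two caps are both exceeded: 0 + 1 + 0 + 1 + 0 + 0 = 2.
By inclusion–exclusion the count is 286 − 164 + 2 = 124.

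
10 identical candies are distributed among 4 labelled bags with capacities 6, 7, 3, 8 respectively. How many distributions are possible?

Ignoring the caps, the number of non-negative solutions to x_1+…+x_4 = 10 is C(13,3) = 286.
Subtract solutions that violate a single cap (substitute x_i' = x_i − (cap_i+1)): x_1 ≥ 7 gives C(6,3) = 20; x_2 ≥ 8 gives C(5,3) = 10; x_3 ≥ 4 gives C(9,3) = 84; x_4 ≥ 9 gives C(4,3) = 4. Together 118.
No two caps can be exceeded simultaneously, so the pair terms are all 0.
By inclusion–exclusion the count is 286 − 118 + 0 = 168.

168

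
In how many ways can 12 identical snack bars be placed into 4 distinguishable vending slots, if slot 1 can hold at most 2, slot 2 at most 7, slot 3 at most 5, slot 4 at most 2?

27

Ignoring the caps, the number of non-negative solutions to x_1+…+x_4 = 12 is C(15,3) = 455.
Subtract solutions that violate a single cap (substitute x_i' = x_i − (cap_i+1)): x_1 ≥ 3 gives C(12,3) = 220; x_2 ≥ 8 gives C(7,3) = 35; x_3 ≥ 6 gives C(9,3) = 84; x_4 ≥ 3 gives C(12,3) = 220. Together 559.
Add back pairs where two caps are both exceeded: 4 + 20 + 84 + 0 + 4 + 20 = 132.
Subtract triples: 0 + 0 + 1 + 0 = 1.
By inclusion–exclusion the count is 455 − 559 + 132 − 1 = 27.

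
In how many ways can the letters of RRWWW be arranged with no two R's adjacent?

There are 5!/(3!·2!) = 10 arrangements of RRWWW in total.
If the two R's are adjacent, glue them into one block, leaving 4 items to arrange: (4)!/(3!) = 4 ways.
Subtracting, 10 − 4 = 6 arrangements keep the R's apart.

6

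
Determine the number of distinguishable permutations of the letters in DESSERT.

1260

The 7 letters of DESSERT have repeats: E appearing twice and S appearing twice.
Dividing 7! = 5040 by 2!·2! = 4 for the repeated letters gives 1260.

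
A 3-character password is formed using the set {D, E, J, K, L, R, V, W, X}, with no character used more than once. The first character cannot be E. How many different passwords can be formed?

The first character has 9−1 = 8 choices (anything except E).
The remaining 2 characters are filled from the other 8 symbols without repetition: 8 × 7 = 56.
Total: 8 × 56 = 448.

448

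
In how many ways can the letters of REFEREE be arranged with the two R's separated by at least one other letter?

75

Total arrangements of REFEREE: 7!/(4!·2!) = 105.
If the two R's are adjacent, glue them into one block, leaving 6 items to arrange: (6)!/(4!) = 30 ways.
Subtracting, 105 − 30 = 75 arrangements keep the R's apart.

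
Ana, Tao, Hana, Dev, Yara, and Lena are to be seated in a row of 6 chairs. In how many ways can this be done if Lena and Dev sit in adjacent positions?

240

Glue Lena and Dev into one block (2 internal orders), leaving 5 units to arrange in a row.
That gives 2 × 5! = 2 × 120 = 240.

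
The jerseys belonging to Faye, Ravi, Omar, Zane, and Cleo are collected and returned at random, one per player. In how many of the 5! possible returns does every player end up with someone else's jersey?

This is the derangement count D_5: permutations of 5 items with no fixed point.
By inclusion–exclusion this is Σ_{j=0}^{5} (−1)^j C(5,j)·(5−j)!.
Computing: 120 − 120 + 60 − 20 + 5 − 1 = 44.

44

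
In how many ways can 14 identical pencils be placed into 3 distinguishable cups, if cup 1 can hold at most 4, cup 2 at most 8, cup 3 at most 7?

20

Without the upper bounds there are C(16,2) = 120 ways to split 14 among 3 cups.
Subtract solutions that violate a single cap (substitute x_i' = x_i − (cap_i+1)): x_1 ≥ 5 gives C(11,2) = 55; x_2 ≥ 9 gives C(7,2) = 21; x_3 ≥ 8 gives C(8,2) = 28. Together 104.
Add back pairs where two caps are both exceeded: 1 + 3 + 0 = 4.
By inclusion–exclusion the count is 120 − 104 + 4 = 20.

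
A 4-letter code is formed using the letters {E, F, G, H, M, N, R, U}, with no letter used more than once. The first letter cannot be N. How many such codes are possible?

1470

The first letter has 8−1 = 7 choices (anything except N).
The remaining 3 letters are filled from the other 7 symbols without repetition: 7 × 6 × 5 = 210.
Total: 7 × 210 = 1470.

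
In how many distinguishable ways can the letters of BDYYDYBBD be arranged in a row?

Letter multiplicities in BDYYDYBBD: B×3, D×3, Y×3.
So there are 9! / (3!·3!·3!) = 1680 distinguishable arrangements.

1680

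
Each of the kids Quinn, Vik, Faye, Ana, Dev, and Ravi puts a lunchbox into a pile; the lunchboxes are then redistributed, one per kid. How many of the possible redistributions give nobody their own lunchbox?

265

Count assignments avoiding every fixed point. For any j of the 6 kids fixed to their own lunchbox, the other 6−j can be arranged in (6−j)! ways.
By inclusion–exclusion this is Σ_{j=0}^{6} (−1)^j C(6,j)·(6−j)!.
Computing: 720 − 720 + 360 − 120 + 30 − 6 + 1 = 265.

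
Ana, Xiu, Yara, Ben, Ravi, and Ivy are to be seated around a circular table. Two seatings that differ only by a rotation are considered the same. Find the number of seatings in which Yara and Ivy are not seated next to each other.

Without the restriction there are (5)! = 120 seatings.
Seatings with Yara beside Ivy: treat them as a block with 2 internal orders, giving 2 × (4)! = 48.
Subtracting, 120 − 48 = 72.

72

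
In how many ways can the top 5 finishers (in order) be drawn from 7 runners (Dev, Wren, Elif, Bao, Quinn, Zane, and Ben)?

2520

There are 7 choices for 1st place, 6 for 2nd, and so on down to 3 for position 5.
That gives 7 × 6 × 5 × 4 × 3 = 2520.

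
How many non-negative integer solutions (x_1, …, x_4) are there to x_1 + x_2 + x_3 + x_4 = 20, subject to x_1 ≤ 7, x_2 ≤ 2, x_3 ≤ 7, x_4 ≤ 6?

10

Without the upper bounds there are C(23,3) = 1771 ways to split 20 among 4 variables.
Subtract solutions that violate a single cap (substitute x_i' = x_i − (cap_i+1)): x_1 ≥ 8 gives C(15,3) = 455; x_2 ≥ 3 gives C(20,3) = 1140; x_3 ≥ 8 gives C(15,3) = 455; x_4 ≥ 7 gives C(16,3) = 560. Together 2610.
Add back pairs where two caps are both exceeded: 220 + 35 + 56 + 220 + 286 + 56 = 873.
Subtract triples: 4 + 10 + 0 + 10 = 24.
By inclusion–exclusion the count is 1771 − 2610 + 873 − 24 = 10.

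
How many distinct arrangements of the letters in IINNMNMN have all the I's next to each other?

105

Treat the 2 copies of I as a single block. The multiset to arrange is then {II, M, M, N, N, N, N}, 7 items in all.
That gives (7)!/(4!·2!) = 105 arrangements.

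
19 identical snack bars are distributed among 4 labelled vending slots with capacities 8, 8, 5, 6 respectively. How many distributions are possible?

151

Without the upper bounds there are C(22,3) = 1540 ways to split 19 among 4 vending slots.
Subtract solutions that violate a single cap (substitute x_i' = x_i − (cap_i+1)): x_1 ≥ 9 gives C(13,3) = 286; x_2 ≥ 9 gives C(13,3) = 286; x_3 ≥ 6 gives C(16,3) = 560; x_4 ≥ 7 gives C(15,3) = 455. Together 1587.
Add back pairs where two caps are both exceeded: 4 + 35 + 20 + 35 + 20 + 84 = 198.
By inclusion–exclusion the count is 1540 − 1587 + 198 = 151.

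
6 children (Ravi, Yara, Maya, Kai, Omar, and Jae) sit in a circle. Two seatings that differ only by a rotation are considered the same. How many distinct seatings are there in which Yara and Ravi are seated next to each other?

Treat {Yara, Ravi} as one unit (2 internal orders) and seat the resulting 5 units around the table: (4)! circular arrangements.
So 2 × (4)! = 2 × 24 = 48.

48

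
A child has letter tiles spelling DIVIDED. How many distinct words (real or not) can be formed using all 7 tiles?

Letter multiplicities in DIVIDED: D×3, E×1, I×2, V×1.
Dividing 7! = 5040 by 3!·2! = 12 for the repeated letters gives 420.

420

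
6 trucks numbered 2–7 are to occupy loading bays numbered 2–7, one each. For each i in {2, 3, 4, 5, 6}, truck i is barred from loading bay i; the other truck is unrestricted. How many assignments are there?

Let Aᵢ (for 2 ≤ i ≤ 6) be the placements that put truck i in its forbidden loading bay. Any j of these fix j positions, leaving (6−j)! ways to fill the rest, and there are C(5,j) ways to pick which j.
By inclusion–exclusion, the number of valid placements is Σ_{j=0}^{5} (−1)^j C(5,j)·(6−j)!.
Computing: 720 − 600 + 240 − 60 + 10 − 1 = 309.

309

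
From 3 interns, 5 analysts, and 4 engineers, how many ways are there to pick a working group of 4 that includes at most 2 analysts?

420

Split by how many analysts are chosen (0 through 2).
Sum: C(5,0)·C(7,4) + C(5,1)·C(7,3) + C(5,2)·C(7,2) = 35 + 175 + 210 = 420.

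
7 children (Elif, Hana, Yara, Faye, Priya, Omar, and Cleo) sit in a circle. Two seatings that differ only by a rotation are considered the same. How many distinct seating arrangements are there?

Fix one person's seat to break rotational symmetry; the remaining 6 people can be arranged in (6)! = 720 ways.

720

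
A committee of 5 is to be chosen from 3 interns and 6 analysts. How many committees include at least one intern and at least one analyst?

120

With no constraint there are C(9,5) = 126 possible selections.
Selections missing a whole group: no interns → C(6,5) = 6; no analysts → C(3,5) = 0.
Both groups omitted at once is impossible, so 126 − 6 = 120.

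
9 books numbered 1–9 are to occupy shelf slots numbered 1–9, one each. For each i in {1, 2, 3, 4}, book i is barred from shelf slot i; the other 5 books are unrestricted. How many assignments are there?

229080

Let Aᵢ (for 1 ≤ i ≤ 4) be the placements that put book i in its forbidden shelf slot. Any j of these fix j positions, leaving (9−j)! ways to fill the rest, and there are C(4,j) ways to pick which j.
By inclusion–exclusion, the number of valid placements is Σ_{j=0}^{4} (−1)^j C(4,j)·(9−j)!.
Computing: 362880 − 161280 + 30240 − 2880 + 120 = 229080.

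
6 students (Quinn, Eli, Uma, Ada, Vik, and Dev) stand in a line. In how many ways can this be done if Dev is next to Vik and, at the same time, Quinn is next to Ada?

Treat {Dev,Vik} as one block (2 orders) and {Quinn,Ada} as another (2 orders).
That leaves 4 units to arrange: 2 × 2 × 4! = 4 × 24 = 96.

96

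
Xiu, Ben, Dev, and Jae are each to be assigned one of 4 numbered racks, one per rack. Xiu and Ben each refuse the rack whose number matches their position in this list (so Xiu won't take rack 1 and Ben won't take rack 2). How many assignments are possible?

14

Let Aᵢ (for i ∈ {1, 2}) be the placements that put person i in their forbidden rack. Any j of these fix j positions, leaving (4−j)! ways to fill the rest, and there are C(2,j) ways to pick which j.
By inclusion–exclusion, the number of valid placements is Σ_{j=0}^{2} (−1)^j C(2,j)·(4−j)!.
Computing: 24 − 12 + 2 = 14.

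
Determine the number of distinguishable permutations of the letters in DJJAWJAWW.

5040

The 9 letters of DJJAWJAWW have repeats: A appearing twice, J appearing 3 times, and W appearing 3 times.
The number of distinct arrangements is 9!/(3!·3!·2!) = 362880/72 = 5040.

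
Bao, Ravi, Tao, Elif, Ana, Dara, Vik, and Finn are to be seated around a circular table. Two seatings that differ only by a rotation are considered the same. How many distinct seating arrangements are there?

5040

Fix one person's seat to break rotational symmetry; the remaining 7 people can be arranged in (7)! = 5040 ways.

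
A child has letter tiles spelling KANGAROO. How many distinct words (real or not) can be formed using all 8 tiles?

10080

KANGAROO has 8 letters with A appearing twice and O appearing twice.
So there are 8! / (2!·2!) = 10080 distinguishable arrangements.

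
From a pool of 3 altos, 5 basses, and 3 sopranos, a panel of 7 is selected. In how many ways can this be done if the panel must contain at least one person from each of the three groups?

Total 7-person selections from all 11: C(11,7) = 330.
Subtract selections that omit an entire group: no altos → C(8,7) = 8; no basses → C(6,7) = 0; no sopranos → C(8,7) = 8.
Add back selections omitting two groups (i.e. drawn from a single group): C(3,7) + C(5,7) + C(3,7) = 0.
By inclusion–exclusion: 330 − 16 + 0 = 314.

314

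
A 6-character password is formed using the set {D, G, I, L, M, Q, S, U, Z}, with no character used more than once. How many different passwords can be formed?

60480

With no repetition, fill the 6 characters in order: 9 choices, then 8, down to 4.
That product is 9 × 8 × 7 × 6 × 5 × 4 = 60480.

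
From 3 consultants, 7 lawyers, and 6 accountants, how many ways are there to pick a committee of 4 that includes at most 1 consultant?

1573

Split by how many consultants are chosen (0 through 1).
Sum: C(3,0)·C(13,4) + C(3,1)·C(13,3) = 715 + 858 = 1573.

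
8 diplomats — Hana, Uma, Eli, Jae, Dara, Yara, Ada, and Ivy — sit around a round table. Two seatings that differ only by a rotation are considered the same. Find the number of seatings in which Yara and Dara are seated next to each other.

Treat {Yara, Dara} as one unit (2 internal orders) and seat the resulting 7 units around the table: (6)! circular arrangements.
So 2 × (6)! = 2 × 720 = 1440.

1440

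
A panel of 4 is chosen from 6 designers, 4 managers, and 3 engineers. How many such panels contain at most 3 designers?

Split by how many designers are chosen (0 through 3).
Sum: C(6,0)·C(7,4) + C(6,1)·C(7,3) + C(6,2)·C(7,2) + C(6,3)·C(7,1) = 35 + 210 + 315 + 140 = 700.

700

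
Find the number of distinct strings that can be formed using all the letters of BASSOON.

1260

Letter multiplicities in BASSOON: A×1, B×1, N×1, O×2, S×2.
Dividing 7! = 5040 by 2!·2! = 4 for the repeated letters gives 1260.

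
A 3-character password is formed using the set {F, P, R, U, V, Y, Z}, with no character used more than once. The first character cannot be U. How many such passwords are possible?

The first character has 7−1 = 6 choices (anything except U).
The remaining 2 characters are filled from the other 6 symbols without repetition: 6 × 5 = 30.
Total: 6 × 30 = 180.

180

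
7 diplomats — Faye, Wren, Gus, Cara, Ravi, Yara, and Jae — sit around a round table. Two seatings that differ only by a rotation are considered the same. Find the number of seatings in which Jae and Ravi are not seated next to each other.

480

All circular seatings of 7 people number (6)! = 720.
Those with Jae next to Ravi: fuse the pair into one unit and seat 6 units around a circle — 2·(5)! = 240.
Subtracting, 720 − 240 = 480.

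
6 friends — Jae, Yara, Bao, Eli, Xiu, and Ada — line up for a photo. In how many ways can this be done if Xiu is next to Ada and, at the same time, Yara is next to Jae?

Treat {Xiu,Ada} as one block (2 orders) and {Yara,Jae} as another (2 orders).
That leaves 4 units to arrange: 2 × 2 × 4! = 4 × 24 = 96.

96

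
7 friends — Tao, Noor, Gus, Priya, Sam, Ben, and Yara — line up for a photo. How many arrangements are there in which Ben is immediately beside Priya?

1440

Place the 5 others and the Ben-Priya pair as 6 objects in a line; the pair has 2 internal arrangements.
That gives 2 × 6! = 2 × 720 = 1440.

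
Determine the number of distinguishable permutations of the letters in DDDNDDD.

7

Letter multiplicities in DDDNDDD: D×6, N×1.
Dividing 7! = 5040 by 6! = 720 for the repeated letters gives 7.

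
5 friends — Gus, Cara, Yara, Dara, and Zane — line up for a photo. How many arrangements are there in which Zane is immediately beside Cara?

48

Glue Zane and Cara into one block (2 internal orders), leaving 4 units to arrange in a row.
That gives 2 × 4! = 2 × 24 = 48.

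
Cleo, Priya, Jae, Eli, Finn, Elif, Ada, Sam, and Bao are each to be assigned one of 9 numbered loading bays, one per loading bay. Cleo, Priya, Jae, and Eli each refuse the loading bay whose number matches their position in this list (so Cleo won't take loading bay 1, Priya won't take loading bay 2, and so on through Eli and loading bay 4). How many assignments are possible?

229080

Let Aᵢ (for 1 ≤ i ≤ 4) be the placements that put person i in their forbidden loading bay. Any j of these fix j positions, leaving (9−j)! ways to fill the rest, and there are C(4,j) ways to pick which j.
By inclusion–exclusion, the number of valid placements is Σ_{j=0}^{4} (−1)^j C(4,j)·(9−j)!.
Computing: 362880 − 161280 + 30240 − 2880 + 120 = 229080.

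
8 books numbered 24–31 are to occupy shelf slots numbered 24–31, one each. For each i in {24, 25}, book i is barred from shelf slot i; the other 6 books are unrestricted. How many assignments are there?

30960

Let Aᵢ (for i ∈ {24, 25}) be the placements that put book i in its forbidden shelf slot. Any j of these fix j positions, leaving (8−j)! ways to fill the rest, and there are C(2,j) ways to pick which j.
By inclusion–exclusion, the number of valid placements is Σ_{j=0}^{2} (−1)^j C(2,j)·(8−j)!.
Computing: 40320 − 10080 + 720 = 30960.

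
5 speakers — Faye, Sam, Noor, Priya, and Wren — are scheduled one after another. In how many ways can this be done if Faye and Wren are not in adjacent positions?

72

There are 5! = 120 arrangements in all. If Faye and Wren are adjacent, merging them into one block gives 2·(4)! = 48 arrangements.
So 120 − 48 = 72 arrangements keep them apart.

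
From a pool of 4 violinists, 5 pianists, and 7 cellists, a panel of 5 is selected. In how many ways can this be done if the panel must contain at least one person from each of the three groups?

3010

With no constraint there are C(16,5) = 4368 possible selections.
Subtract selections that omit an entire group: no violinists → C(12,5) = 792; no pianists → C(11,5) = 462; no cellists → C(9,5) = 126.
Add back selections omitting two groups (i.e. drawn from a single group): C(4,5) + C(5,5) + C(7,5) = 22.
By inclusion–exclusion: 4368 − 1380 + 22 = 3010.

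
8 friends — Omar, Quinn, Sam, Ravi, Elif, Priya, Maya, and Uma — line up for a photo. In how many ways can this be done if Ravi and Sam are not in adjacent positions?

There are 8! = 40320 arrangements in all. If Ravi and Sam are adjacent, merging them into one block gives 2·(7)! = 10080 arrangements.
So 40320 − 10080 = 30240 arrangements keep them apart.

30240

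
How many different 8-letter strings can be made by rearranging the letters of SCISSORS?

1680

The 8 letters of SCISSORS have repeats: S appearing 4 times.
So there are 8! / (4!) = 1680 distinguishable arrangements.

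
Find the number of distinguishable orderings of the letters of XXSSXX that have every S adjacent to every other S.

Treat the 2 copies of S as a single block. The multiset to arrange is then {SS, X, X, X, X}, 5 items in all.
That gives (5)!/(4!) = 5 arrangements.

5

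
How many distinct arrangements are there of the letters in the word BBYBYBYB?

The 8 letters of BBYBYBYB have repeats: B appearing 5 times and Y appearing 3 times.
The number of distinct arrangements is 8!/(5!·3!) = 40320/720 = 56.

56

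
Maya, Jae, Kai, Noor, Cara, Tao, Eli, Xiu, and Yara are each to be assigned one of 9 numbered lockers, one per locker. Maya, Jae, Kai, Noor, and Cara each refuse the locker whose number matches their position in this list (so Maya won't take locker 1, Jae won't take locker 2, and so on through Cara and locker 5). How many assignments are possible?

205056

Let Aᵢ (for 1 ≤ i ≤ 5) be the placements that put person i in their forbidden locker. Any j of these fix j positions, leaving (9−j)! ways to fill the rest, and there are C(5,j) ways to pick which j.
By inclusion–exclusion, the number of valid placements is Σ_{j=0}^{5} (−1)^j C(5,j)·(9−j)!.
Computing: 362880 − 201600 + 50400 − 7200 + 600 − 24 = 205056.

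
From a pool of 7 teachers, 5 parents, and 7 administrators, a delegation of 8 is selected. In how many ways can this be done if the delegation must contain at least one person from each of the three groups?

Total 8-person selections from all 19: C(19,8) = 75582.
Subtract selections that omit an entire group: no teachers → C(12,8) = 495; no parents → C(14,8) = 3003; no administrators → C(12,8) = 495.
Add back selections omitting two groups (i.e. drawn from a single group): C(7,8) + C(5,8) + C(7,8) = 0.
By inclusion–exclusion: 75582 − 3993 + 0 = 71589.

71589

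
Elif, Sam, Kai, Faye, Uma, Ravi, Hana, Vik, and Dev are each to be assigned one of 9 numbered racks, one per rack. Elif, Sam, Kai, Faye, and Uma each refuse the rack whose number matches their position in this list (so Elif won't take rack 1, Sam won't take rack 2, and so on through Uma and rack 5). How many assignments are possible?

Let Aᵢ (for 1 ≤ i ≤ 5) be the placements that put person i in their forbidden rack. Any j of these fix j positions, leaving (9−j)! ways to fill the rest, and there are C(5,j) ways to pick which j.
By inclusion–exclusion, the number of valid placements is Σ_{j=0}^{5} (−1)^j C(5,j)·(9−j)!.
Computing: 362880 − 201600 + 50400 − 7200 + 600 − 24 = 205056.

205056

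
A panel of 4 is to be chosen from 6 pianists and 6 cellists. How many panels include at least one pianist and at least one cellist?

465

Unrestricted: C(12,4) = 495 ways to pick any 4 of the 12.
Subtract selections that omit an entire group: no pianists → C(6,4) = 15; no cellists → C(6,4) = 15.
Both groups omitted at once is impossible, so 495 − 30 = 465.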